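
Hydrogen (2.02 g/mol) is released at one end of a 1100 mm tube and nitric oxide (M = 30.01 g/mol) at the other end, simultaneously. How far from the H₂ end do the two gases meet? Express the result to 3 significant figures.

In equal time, each gas travels a distance ∝ its rate ∝ 1/√M, so d_H₂/d_NO = √(M_NO/M_H₂) = √(30.01/2.02) = 3.854.
With d_H₂ + d_NO = 1100 mm, d_NO = 1100/(1 + 3.854) = 226.6 mm.
d_H₂ = 1100 − 226.6 = 873 mm.

873 mm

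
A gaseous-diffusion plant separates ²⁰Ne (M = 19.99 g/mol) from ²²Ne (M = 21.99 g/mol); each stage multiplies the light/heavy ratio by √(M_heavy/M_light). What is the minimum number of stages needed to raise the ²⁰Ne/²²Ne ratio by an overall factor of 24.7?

68

With α = √(21.99/19.99) per stage, ln α = ½ ln(1.10005) = 0.04768.
Need α^N ≥ 24.7 ⇒ N ≥ ln(24.7) / ln α = 3.207 / 0.04768 = 67.26.
Minimum whole number of stages: N = 68.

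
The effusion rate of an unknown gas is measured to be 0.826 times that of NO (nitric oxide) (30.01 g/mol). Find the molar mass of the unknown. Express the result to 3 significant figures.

By Graham's law, rate_X/rate_NO = √(M_NO/M_X).
0.826 = √(30.01/M_X)
M_X = 30.01 / 0.826² = 30.01 / 0.6823 = 44.0 g/mol

44.0 g/mol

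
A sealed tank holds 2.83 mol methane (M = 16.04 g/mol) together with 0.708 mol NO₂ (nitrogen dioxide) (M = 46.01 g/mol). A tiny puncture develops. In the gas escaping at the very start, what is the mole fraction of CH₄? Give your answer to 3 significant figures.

Rate_i ∝ x_i/√M_i (Graham's law weighted by mole fraction), so the effusate composition follows n_i/√M_i.
Mole fraction of CH₄ in the effusate = (n_CH₄/√M_CH₄) / (n_CH₄/√M_CH₄ + n_NO₂/√M_NO₂)
= (2.83/√16.04) / (2.83/√16.04 + 0.708/√46.01) = 0.7066/(0.7066 + 0.1044) = 0.871.

0.871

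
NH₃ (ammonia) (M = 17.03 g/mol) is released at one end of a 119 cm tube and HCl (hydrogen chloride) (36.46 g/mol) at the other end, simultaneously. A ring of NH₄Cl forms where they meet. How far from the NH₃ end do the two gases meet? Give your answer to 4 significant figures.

Distances travelled in equal time are proportional to diffusion rates, so d_NH₃/d_HCl = √(M_HCl/M_NH₃) = √(36.46/17.03) = 1.463.
With d_NH₃ + d_HCl = 119 cm, d_HCl = 119/(1 + 1.463) = 48.31 cm.
d_NH₃ = 119 − 48.31 = 70.69 cm.

70.69 cm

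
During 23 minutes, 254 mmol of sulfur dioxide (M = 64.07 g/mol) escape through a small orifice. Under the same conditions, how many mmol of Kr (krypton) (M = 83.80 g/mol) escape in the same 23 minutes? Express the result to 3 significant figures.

222 mmol

From Graham's law, rate_Kr/rate_SO₂ = √(M_SO₂/M_Kr) = √(64.07/83.80) = √0.7646 = 0.8744.
So the amount for Kr is 254 × 0.8744 = 222 mmol.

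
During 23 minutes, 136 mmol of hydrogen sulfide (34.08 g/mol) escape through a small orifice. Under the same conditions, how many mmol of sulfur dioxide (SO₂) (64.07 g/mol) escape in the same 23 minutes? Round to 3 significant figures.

From Graham's law, rate_SO₂/rate_H₂S = √(M_H₂S/M_SO₂) = √(34.08/64.07) = √0.5319 = 0.7293.
So the amount for SO₂ is 136 × 0.7293 = 99.2 mmol.

99.2 mmol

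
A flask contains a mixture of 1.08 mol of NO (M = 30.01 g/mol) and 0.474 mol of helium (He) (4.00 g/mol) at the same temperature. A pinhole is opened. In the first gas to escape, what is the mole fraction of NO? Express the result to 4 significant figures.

0.4541

Rate_i ∝ x_i/√M_i (Graham's law weighted by mole fraction), so the effusate composition follows n_i/√M_i.
x_NO(eff) = (n_NO/√M_NO) / (n_NO/√M_NO + n_He/√M_He)
= (1.08/√30.01) / (1.08/√30.01 + 0.474/√4.00) = 0.1971/(0.1971 + 0.2370) = 0.4541.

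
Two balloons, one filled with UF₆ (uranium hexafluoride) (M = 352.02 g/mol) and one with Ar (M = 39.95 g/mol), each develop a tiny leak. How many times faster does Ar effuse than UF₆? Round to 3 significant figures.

From Graham's law, rate_Ar/rate_UF₆ = √(M_UF₆/M_Ar) = √(352.02/39.95) = √8.812 = 2.97.

2.97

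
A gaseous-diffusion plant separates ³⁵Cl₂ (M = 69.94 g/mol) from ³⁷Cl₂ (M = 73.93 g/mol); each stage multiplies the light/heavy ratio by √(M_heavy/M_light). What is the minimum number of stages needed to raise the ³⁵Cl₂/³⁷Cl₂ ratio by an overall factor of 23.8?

Per stage α = (73.93/69.94)^(1/2) = 1.05705^0.5, giving ln α = 0.02774.
Need α^N ≥ 23.8 ⇒ N ≥ ln(23.8) / ln α = 3.170 / 0.02774 = 114.26.
Rounding up, N = 115 stages.

115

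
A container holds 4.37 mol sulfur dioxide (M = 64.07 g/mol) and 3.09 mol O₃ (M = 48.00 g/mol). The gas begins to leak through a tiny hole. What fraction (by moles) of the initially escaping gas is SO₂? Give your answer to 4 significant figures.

0.5504

Rate_i ∝ x_i/√M_i (Graham's law weighted by mole fraction), so the effusate composition follows n_i/√M_i.
Mole fraction of SO₂ in the effusate = (n_SO₂/√M_SO₂) / (n_SO₂/√M_SO₂ + n_O₃/√M_O₃)
= (4.37/√64.07) / (4.37/√64.07 + 3.09/√48.00) = 0.5460/(0.5460 + 0.4460) = 0.5504.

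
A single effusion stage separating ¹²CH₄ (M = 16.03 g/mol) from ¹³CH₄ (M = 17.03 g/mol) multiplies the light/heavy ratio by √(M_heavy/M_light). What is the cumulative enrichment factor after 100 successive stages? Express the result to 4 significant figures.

20.61

Each stage multiplies the ratio by α = √(17.03/16.03), so after 100 stages the overall factor is α^100 = (17.03/16.03)^(100/2).
= 1.06238^50 = 20.61.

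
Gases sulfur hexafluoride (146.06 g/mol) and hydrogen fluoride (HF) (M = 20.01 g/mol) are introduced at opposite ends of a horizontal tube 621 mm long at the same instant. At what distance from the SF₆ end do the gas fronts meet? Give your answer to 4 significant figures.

167.8 mm

In equal time, each gas travels a distance ∝ its rate ∝ 1/√M, so d_SF₆/d_HF = √(M_HF/M_SF₆) = √(20.01/146.06) = 0.3701.
With d_SF₆ + d_HF = 621 mm, d_HF = 621/(1 + 0.3701) = 453.2 mm.
d_SF₆ = 621 − 453.2 = 167.8 mm.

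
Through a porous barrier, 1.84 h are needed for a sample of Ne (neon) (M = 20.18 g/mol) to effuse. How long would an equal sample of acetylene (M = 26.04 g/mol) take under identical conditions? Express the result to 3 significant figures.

From Graham's law, t_C₂H₂/t_Ne = √(M_C₂H₂/M_Ne) = √(26.04/20.18) = √1.290 = 1.136.
So the time for C₂H₂ is 1.84 × 1.136 = 2.09 h.

2.09 h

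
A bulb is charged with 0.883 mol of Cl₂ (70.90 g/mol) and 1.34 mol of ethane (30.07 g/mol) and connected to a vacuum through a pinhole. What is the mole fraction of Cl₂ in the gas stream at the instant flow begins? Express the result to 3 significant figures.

0.300

Effusion rate of each component ∝ n_i/√M_i (partial pressure × 1/√M).
x_Cl₂(eff) = (n_Cl₂/√M_Cl₂) / (n_Cl₂/√M_Cl₂ + n_C₂H₆/√M_C₂H₆)
= (0.883/√70.90) / (0.883/√70.90 + 1.34/√30.07) = 0.1049/(0.1049 + 0.2444) = 0.300.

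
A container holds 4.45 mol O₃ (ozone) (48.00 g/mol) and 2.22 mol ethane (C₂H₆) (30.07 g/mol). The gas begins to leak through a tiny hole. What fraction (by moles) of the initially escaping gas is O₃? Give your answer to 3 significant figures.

Effusion rate of each component ∝ n_i/√M_i (partial pressure × 1/√M).
x_O₃(eff) = (n_O₃/√M_O₃) / (n_O₃/√M_O₃ + n_C₂H₆/√M_C₂H₆)
= (4.45/√48.00) / (4.45/√48.00 + 2.22/√30.07) = 0.6423/(0.6423 + 0.4048) = 0.613.

0.613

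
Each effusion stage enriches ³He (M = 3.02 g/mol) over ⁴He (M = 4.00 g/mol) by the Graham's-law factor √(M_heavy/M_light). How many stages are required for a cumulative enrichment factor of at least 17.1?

Single-stage factor α = √(4.00/3.02), so ln α = ½ ln(1.32450) = 0.1405.
Need α^N ≥ 17.1 ⇒ N ≥ ln(17.1) / ln α = 2.839 / 0.1405 = 20.20.
So at least 21 stages are needed.

21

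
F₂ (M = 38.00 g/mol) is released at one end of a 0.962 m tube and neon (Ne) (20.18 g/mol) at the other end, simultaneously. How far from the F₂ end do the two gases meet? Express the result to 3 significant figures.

In equal time, each gas travels a distance ∝ its rate ∝ 1/√M, so d_F₂/d_Ne = √(M_Ne/M_F₂) = √(20.18/38.00) = 0.7287.
With d_F₂ + d_Ne = 0.962 m, d_Ne = 0.962/(1 + 0.7287) = 0.5565 m.
d_F₂ = 0.962 − 0.5565 = 0.406 m.

0.406 m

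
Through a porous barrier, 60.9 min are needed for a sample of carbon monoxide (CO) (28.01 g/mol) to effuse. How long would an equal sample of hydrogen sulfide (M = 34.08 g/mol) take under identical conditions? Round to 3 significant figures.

Graham's law gives t_H₂S/t_CO = √(M_H₂S/M_CO) = √(34.08/28.01) = √1.217 = 1.103.
So the time for H₂S is 60.9 × 1.103 = 67.2 min.

67.2 min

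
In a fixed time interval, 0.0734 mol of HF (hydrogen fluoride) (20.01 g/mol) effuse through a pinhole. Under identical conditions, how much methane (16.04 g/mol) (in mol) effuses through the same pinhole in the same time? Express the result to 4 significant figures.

0.08198 mol

Using Graham's law: rate_CH₄/rate_HF = √(M_HF/M_CH₄) = √(20.01/16.04) = √1.248 = 1.117.
So the amount for CH₄ is 0.0734 × 1.117 = 0.08198 mol.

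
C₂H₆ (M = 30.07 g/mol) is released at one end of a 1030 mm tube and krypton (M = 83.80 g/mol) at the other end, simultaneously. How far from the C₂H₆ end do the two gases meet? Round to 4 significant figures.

644.1 mm

The fronts meet when d_C₂H₆ + d_Kr = L with d_C₂H₆/d_Kr = √(M_Kr/M_C₂H₆) (Graham's law). Here √(M_Kr/M_C₂H₆) = √(83.80/30.07) = 1.669.
With d_C₂H₆ + d_Kr = 1030 mm, d_Kr = 1030/(1 + 1.669) = 385.9 mm.
d_C₂H₆ = 1030 − 385.9 = 644.1 mm.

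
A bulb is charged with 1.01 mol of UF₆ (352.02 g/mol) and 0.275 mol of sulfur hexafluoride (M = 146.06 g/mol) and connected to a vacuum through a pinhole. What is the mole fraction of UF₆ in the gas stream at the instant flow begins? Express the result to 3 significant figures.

0.703

Each component's effusion rate ∝ (its partial pressure)·(1/√M) ∝ n_i/√M_i.
x_UF₆(eff) = (n_UF₆/√M_UF₆) / (n_UF₆/√M_UF₆ + n_SF₆/√M_SF₆)
= (1.01/√352.02) / (1.01/√352.02 + 0.275/√146.06) = 0.05383/(0.05383 + 0.02275) = 0.703.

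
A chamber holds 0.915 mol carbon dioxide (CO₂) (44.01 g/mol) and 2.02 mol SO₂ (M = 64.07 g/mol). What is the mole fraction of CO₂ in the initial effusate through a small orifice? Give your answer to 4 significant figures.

0.3534

Rate_i ∝ x_i/√M_i (Graham's law weighted by mole fraction), so the effusate composition follows n_i/√M_i.
x_CO₂(eff) = (n_CO₂/√M_CO₂) / (n_CO₂/√M_CO₂ + n_SO₂/√M_SO₂)
= (0.915/√44.01) / (0.915/√44.01 + 2.02/√64.07) = 0.1379/(0.1379 + 0.2524) = 0.3534.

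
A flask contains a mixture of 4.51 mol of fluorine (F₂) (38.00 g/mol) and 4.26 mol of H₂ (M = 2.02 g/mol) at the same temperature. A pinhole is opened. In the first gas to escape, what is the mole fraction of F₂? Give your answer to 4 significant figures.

0.1962

Each component's effusion rate ∝ (its partial pressure)·(1/√M) ∝ n_i/√M_i.
x_F₂(eff) = (n_F₂/√M_F₂) / (n_F₂/√M_F₂ + n_H₂/√M_H₂)
= (4.51/√38.00) / (4.51/√38.00 + 4.26/√2.02) = 0.7316/(0.7316 + 2.997) = 0.1962.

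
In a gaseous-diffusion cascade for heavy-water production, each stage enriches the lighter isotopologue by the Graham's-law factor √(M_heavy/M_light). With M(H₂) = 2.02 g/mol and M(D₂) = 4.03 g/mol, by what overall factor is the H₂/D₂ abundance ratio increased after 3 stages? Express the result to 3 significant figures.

The single-stage factor is √(M_heavy/M_light), so 3 stages give [√(4.03/2.02)]^3 = (4.03/2.02)^(3/2).
= 1.99505^(3/2) = 2.82.

2.82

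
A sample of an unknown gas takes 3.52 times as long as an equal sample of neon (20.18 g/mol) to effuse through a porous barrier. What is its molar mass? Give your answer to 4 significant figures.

250.0 g/mol

Since effusion rate ∝ 1/√M, t_X/t_Ne = √(M_X/M_Ne).
3.52 = √(M_X/20.18)
M_X = 20.18 × 3.52² = 20.18 × 12.39 = 250.0 g/mol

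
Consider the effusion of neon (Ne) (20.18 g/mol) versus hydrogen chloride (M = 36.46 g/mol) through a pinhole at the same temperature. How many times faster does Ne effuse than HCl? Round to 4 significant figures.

Graham's law gives rate_Ne/rate_HCl = √(M_HCl/M_Ne) = √(36.46/20.18) = √1.807 = 1.344.

1.344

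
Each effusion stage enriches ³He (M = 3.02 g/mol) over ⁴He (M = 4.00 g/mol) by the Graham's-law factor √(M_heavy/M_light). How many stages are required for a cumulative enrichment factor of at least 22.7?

Single-stage factor α = √(4.00/3.02), so ln α = ½ ln(1.32450) = 0.1405.
Need α^N ≥ 22.7 ⇒ N ≥ ln(22.7) / ln α = 3.122 / 0.1405 = 22.22.
Minimum whole number of stages: N = 23.

23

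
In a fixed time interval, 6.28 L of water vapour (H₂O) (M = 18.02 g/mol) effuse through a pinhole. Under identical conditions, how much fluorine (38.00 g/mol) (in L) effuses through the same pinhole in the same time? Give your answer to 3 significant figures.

From Graham's law, rate_F₂/rate_H₂O = √(M_H₂O/M_F₂) = √(18.02/38.00) = √0.4742 = 0.6886.
So the volume for F₂ is 6.28 × 0.6886 = 4.32 L.

4.32 L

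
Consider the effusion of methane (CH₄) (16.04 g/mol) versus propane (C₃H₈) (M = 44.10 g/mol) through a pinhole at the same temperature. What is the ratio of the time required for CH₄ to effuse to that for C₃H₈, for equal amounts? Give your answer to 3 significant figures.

0.603

Graham's law gives t_CH₄/t_C₃H₈ = √(M_CH₄/M_C₃H₈) = √(16.04/44.10) = √0.3637 = 0.603.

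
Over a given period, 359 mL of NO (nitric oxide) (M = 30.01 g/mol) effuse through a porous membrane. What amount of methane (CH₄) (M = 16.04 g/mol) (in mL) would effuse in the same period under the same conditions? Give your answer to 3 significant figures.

491 mL

Since effusion rate ∝ 1/√M, rate_CH₄/rate_NO = √(M_NO/M_CH₄) = √(30.01/16.04) = √1.871 = 1.368.
So the volume for CH₄ is 359 × 1.368 = 491 mL.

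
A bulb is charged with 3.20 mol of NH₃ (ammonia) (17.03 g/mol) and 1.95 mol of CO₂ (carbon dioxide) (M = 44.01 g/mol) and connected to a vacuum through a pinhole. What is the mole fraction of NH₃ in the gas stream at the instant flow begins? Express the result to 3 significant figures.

0.725

The effusion rate of species i is ∝ p_i/√M_i ∝ n_i/√M_i.
Mole fraction of NH₃ in the effusate = (n_NH₃/√M_NH₃) / (n_NH₃/√M_NH₃ + n_CO₂/√M_CO₂)
= (3.20/√17.03) / (3.20/√17.03 + 1.95/√44.01) = 0.7754/(0.7754 + 0.2939) = 0.725.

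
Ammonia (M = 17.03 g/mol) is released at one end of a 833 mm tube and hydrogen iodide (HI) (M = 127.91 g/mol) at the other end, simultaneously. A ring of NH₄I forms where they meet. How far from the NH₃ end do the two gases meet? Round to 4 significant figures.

In equal time, each gas travels a distance ∝ its rate ∝ 1/√M, so d_NH₃/d_HI = √(M_HI/M_NH₃) = √(127.91/17.03) = 2.741.
With d_NH₃ + d_HI = 833 mm, d_HI = 833/(1 + 2.741) = 222.7 mm.
d_NH₃ = 833 − 222.7 = 610.3 mm.

610.3 mm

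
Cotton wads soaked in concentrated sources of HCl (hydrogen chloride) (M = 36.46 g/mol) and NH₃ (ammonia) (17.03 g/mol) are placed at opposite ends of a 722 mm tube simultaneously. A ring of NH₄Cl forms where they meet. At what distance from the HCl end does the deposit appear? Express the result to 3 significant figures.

293 mm

Distances travelled in equal time are proportional to diffusion rates, so d_HCl/d_NH₃ = √(M_NH₃/M_HCl) = √(17.03/36.46) = 0.6834.
With d_HCl + d_NH₃ = 722 mm, d_NH₃ = 722/(1 + 0.6834) = 428.9 mm.
d_HCl = 722 − 428.9 = 293 mm.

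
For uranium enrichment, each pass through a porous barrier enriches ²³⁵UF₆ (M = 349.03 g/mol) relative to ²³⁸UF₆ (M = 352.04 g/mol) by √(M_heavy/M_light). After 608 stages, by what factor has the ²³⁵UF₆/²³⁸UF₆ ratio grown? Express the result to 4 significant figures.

13.60

Overall factor = α^608 with α = √(352.04/349.03), i.e. (352.04/349.03)^(608/2).
= 1.00862^304 = 13.60.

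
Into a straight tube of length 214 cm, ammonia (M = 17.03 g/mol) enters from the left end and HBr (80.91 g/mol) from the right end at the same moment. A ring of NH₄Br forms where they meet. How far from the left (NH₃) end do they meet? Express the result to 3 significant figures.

The fronts meet when d_NH₃ + d_HBr = L with d_NH₃/d_HBr = √(M_HBr/M_NH₃) (Graham's law). Here √(M_HBr/M_NH₃) = √(80.91/17.03) = 2.180.
With d_NH₃ + d_HBr = 214 cm, d_HBr = 214/(1 + 2.180) = 67.30 cm.
d_NH₃ = 214 − 67.30 = 147 cm.

147 cm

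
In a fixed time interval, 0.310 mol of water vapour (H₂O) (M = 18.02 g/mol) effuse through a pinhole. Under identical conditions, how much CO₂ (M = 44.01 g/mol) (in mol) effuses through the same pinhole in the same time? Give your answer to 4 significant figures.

Since effusion rate ∝ 1/√M, rate_CO₂/rate_H₂O = √(M_H₂O/M_CO₂) = √(18.02/44.01) = √0.4095 = 0.6399.
So the amount for CO₂ is 0.310 × 0.6399 = 0.1984 mol.

0.1984 mol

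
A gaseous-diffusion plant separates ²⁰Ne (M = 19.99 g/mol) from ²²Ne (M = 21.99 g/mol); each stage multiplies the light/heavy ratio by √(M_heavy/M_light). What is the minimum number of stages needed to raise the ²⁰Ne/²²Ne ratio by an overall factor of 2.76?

22

Single-stage factor α = √(21.99/19.99), so ln α = ½ ln(1.10005) = 0.04768.
Need α^N ≥ 2.76 ⇒ N ≥ ln(2.76) / ln α = 1.015 / 0.04768 = 21.29.
So at least 22 stages are needed.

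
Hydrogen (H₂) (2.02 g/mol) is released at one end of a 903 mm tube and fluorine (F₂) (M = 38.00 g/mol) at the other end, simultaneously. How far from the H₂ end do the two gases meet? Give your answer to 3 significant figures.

The fronts meet when d_H₂ + d_F₂ = L with d_H₂/d_F₂ = √(M_F₂/M_H₂) (Graham's law). Here √(M_F₂/M_H₂) = √(38.00/2.02) = 4.337.
With d_H₂ + d_F₂ = 903 mm, d_F₂ = 903/(1 + 4.337) = 169.2 mm.
d_H₂ = 903 − 169.2 = 734 mm.

734 mm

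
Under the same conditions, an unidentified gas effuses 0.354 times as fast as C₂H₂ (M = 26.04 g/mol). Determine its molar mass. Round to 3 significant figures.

208 g/mol

By Graham's law, rate_X/rate_C₂H₂ = √(M_C₂H₂/M_X).
0.354 = √(26.04/M_X)
M_X = 26.04 / 0.354² = 26.04 / 0.1253 = 208 g/mol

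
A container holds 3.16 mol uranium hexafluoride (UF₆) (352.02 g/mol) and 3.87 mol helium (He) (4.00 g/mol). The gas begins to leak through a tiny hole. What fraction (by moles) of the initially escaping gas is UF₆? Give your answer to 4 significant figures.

0.08007

The effusion rate of species i is ∝ p_i/√M_i ∝ n_i/√M_i.
So x_UF₆ in the escaping gas = (n_UF₆/√M_UF₆) / Σ(n_i/√M_i)
= (3.16/√352.02) / (3.16/√352.02 + 3.87/√4.00) = 0.1684/(0.1684 + 1.935) = 0.08007.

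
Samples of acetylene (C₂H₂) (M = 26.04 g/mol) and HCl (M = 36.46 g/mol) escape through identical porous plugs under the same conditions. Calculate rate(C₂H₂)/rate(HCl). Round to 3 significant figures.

Graham's law gives rate_C₂H₂/rate_HCl = √(M_HCl/M_C₂H₂) = √(36.46/26.04) = √1.400 = 1.18.

1.18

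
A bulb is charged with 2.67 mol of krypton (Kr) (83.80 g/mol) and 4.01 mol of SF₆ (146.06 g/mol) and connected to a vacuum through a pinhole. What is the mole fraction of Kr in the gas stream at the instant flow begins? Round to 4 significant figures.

0.4678

Rate_i ∝ x_i/√M_i (Graham's law weighted by mole fraction), so the effusate composition follows n_i/√M_i.
Mole fraction of Kr in the effusate = (n_Kr/√M_Kr) / (n_Kr/√M_Kr + n_SF₆/√M_SF₆)
= (2.67/√83.80) / (2.67/√83.80 + 4.01/√146.06) = 0.2917/(0.2917 + 0.3318) = 0.4678.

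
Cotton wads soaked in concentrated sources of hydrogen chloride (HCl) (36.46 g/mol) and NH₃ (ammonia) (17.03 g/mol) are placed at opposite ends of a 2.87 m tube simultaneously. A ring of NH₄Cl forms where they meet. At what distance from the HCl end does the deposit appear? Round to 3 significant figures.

The fronts meet when d_HCl + d_NH₃ = L with d_HCl/d_NH₃ = √(M_NH₃/M_HCl) (Graham's law). Here √(M_NH₃/M_HCl) = √(17.03/36.46) = 0.6834.
With d_HCl + d_NH₃ = 2.87 m, d_NH₃ = 2.87/(1 + 0.6834) = 1.705 m.
d_HCl = 2.87 − 1.705 = 1.17 m.

1.17 m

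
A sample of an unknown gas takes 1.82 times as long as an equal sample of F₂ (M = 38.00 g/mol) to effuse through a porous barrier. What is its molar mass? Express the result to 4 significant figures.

Since effusion rate ∝ 1/√M, t_X/t_F₂ = √(M_X/M_F₂).
1.82 = √(M_X/38.00)
M_X = 38.00 × 1.82² = 38.00 × 3.312 = 125.9 g/mol

125.9 g/mol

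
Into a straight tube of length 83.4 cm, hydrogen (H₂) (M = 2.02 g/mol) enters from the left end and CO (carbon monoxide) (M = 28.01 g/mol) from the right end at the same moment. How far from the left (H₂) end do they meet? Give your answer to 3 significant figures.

Distances travelled in equal time are proportional to diffusion rates, so d_H₂/d_CO = √(M_CO/M_H₂) = √(28.01/2.02) = 3.724.
With d_H₂ + d_CO = 83.4 cm, d_CO = 83.4/(1 + 3.724) = 17.66 cm.
d_H₂ = 83.4 − 17.66 = 65.7 cm.

65.7 cm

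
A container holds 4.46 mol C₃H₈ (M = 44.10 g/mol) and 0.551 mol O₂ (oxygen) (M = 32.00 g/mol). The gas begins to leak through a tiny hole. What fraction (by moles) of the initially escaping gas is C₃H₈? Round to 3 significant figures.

0.873

Rate_i ∝ x_i/√M_i (Graham's law weighted by mole fraction), so the effusate composition follows n_i/√M_i.
So x_C₃H₈ in the escaping gas = (n_C₃H₈/√M_C₃H₈) / Σ(n_i/√M_i)
= (4.46/√44.10) / (4.46/√44.10 + 0.551/√32.00) = 0.6716/(0.6716 + 0.09740) = 0.873.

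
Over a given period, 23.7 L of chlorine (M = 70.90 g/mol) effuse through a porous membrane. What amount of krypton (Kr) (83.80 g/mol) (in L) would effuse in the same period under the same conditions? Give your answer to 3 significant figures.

21.8 L

Using Graham's law: rate_Kr/rate_Cl₂ = √(M_Cl₂/M_Kr) = √(70.90/83.80) = √0.8461 = 0.9198.
So the volume for Kr is 23.7 × 0.9198 = 21.8 L.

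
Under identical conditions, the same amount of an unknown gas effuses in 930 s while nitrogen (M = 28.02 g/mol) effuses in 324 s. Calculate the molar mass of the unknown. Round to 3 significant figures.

Using Graham's law: t_X/t_N₂ = √(M_X/M_N₂).
930/324 = 2.870 = √(M_X/28.02)
M_X = 28.02 × 2.870² = 28.02 × 8.239 = 231 g/mol

231 g/mol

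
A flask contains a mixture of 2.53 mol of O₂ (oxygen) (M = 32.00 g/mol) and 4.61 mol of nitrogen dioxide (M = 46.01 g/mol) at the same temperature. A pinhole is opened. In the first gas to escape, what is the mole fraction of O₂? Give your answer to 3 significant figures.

Each component's effusion rate ∝ (its partial pressure)·(1/√M) ∝ n_i/√M_i.
So x_O₂ in the escaping gas = (n_O₂/√M_O₂) / Σ(n_i/√M_i)
= (2.53/√32.00) / (2.53/√32.00 + 4.61/√46.01) = 0.4472/(0.4472 + 0.6796) = 0.397.

0.397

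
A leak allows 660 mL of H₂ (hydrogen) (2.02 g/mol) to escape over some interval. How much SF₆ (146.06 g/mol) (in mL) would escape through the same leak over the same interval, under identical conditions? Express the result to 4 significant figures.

77.62 mL

Since effusion rate ∝ 1/√M, rate_SF₆/rate_H₂ = √(M_H₂/M_SF₆) = √(2.02/146.06) = √0.01383 = 0.1176.
So the volume for SF₆ is 660 × 0.1176 = 77.62 mL.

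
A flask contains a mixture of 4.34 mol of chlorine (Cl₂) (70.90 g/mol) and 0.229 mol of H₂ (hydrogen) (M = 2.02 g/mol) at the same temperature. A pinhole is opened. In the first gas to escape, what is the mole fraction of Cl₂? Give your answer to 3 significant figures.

0.762

Each component's effusion rate ∝ (its partial pressure)·(1/√M) ∝ n_i/√M_i.
Mole fraction of Cl₂ in the effusate = (n_Cl₂/√M_Cl₂) / (n_Cl₂/√M_Cl₂ + n_H₂/√M_H₂)
= (4.34/√70.90) / (4.34/√70.90 + 0.229/√2.02) = 0.5154/(0.5154 + 0.1611) = 0.762.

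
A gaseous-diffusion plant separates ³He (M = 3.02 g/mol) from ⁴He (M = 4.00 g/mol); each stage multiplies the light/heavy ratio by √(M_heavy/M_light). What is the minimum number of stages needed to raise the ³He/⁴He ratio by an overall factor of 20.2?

Per stage α = (4.00/3.02)^(1/2) = 1.32450^0.5, giving ln α = 0.1405.
Need α^N ≥ 20.2 ⇒ N ≥ ln(20.2) / ln α = 3.006 / 0.1405 = 21.39.
So at least 22 stages are needed.

22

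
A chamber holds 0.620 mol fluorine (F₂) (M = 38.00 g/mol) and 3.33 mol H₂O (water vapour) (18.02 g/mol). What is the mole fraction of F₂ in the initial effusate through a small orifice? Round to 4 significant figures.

0.1136

Each component's effusion rate ∝ (its partial pressure)·(1/√M) ∝ n_i/√M_i.
So x_F₂ in the escaping gas = (n_F₂/√M_F₂) / Σ(n_i/√M_i)
= (0.620/√38.00) / (0.620/√38.00 + 3.33/√18.02) = 0.1006/(0.1006 + 0.7845) = 0.1136.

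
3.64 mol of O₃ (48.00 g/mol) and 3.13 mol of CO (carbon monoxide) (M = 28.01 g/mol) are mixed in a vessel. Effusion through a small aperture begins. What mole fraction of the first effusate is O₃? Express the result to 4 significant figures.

0.4704

Rate_i ∝ x_i/√M_i (Graham's law weighted by mole fraction), so the effusate composition follows n_i/√M_i.
Mole fraction of O₃ in the effusate = (n_O₃/√M_O₃) / (n_O₃/√M_O₃ + n_CO/√M_CO)
= (3.64/√48.00) / (3.64/√48.00 + 3.13/√28.01) = 0.5254/(0.5254 + 0.5914) = 0.4704.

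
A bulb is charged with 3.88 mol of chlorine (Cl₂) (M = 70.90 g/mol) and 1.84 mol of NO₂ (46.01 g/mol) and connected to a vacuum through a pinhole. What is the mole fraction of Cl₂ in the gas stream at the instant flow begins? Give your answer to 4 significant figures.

0.6295

Each component's effusion rate ∝ (its partial pressure)·(1/√M) ∝ n_i/√M_i.
So x_Cl₂ in the escaping gas = (n_Cl₂/√M_Cl₂) / Σ(n_i/√M_i)
= (3.88/√70.90) / (3.88/√70.90 + 1.84/√46.01) = 0.4608/(0.4608 + 0.2713) = 0.6295.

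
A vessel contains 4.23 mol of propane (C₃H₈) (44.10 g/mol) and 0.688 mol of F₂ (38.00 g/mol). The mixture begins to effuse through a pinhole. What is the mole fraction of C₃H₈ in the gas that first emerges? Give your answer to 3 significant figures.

Rate_i ∝ x_i/√M_i (Graham's law weighted by mole fraction), so the effusate composition follows n_i/√M_i.
So x_C₃H₈ in the escaping gas = (n_C₃H₈/√M_C₃H₈) / Σ(n_i/√M_i)
= (4.23/√44.10) / (4.23/√44.10 + 0.688/√38.00) = 0.6370/(0.6370 + 0.1116) = 0.851.

0.851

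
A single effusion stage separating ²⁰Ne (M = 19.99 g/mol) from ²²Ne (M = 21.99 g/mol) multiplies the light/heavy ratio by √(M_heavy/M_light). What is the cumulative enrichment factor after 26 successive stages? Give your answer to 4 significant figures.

3.454

Each stage multiplies the ratio by α = √(21.99/19.99), so after 26 stages the overall factor is α^26 = (21.99/19.99)^(26/2).
= 1.10005^13 = 3.454.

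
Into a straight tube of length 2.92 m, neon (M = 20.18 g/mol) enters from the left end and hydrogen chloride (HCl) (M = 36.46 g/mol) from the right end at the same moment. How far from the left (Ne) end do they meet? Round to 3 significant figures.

Graham's law gives d_Ne/d_HCl = rate_Ne/rate_HCl = √(M_HCl/M_Ne) = √(36.46/20.18) = 1.344.
With d_Ne + d_HCl = 2.92 m, d_HCl = 2.92/(1 + 1.344) = 1.246 m.
d_Ne = 2.92 − 1.246 = 1.67 m.

1.67 m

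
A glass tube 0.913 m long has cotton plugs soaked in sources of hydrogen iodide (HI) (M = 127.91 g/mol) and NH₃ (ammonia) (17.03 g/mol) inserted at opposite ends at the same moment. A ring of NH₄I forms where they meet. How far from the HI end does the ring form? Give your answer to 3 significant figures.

0.244 m

Distances travelled in equal time are proportional to diffusion rates, so d_HI/d_NH₃ = √(M_NH₃/M_HI) = √(17.03/127.91) = 0.3649.
With d_HI + d_NH₃ = 0.913 m, d_NH₃ = 0.913/(1 + 0.3649) = 0.6689 m.
d_HI = 0.913 − 0.6689 = 0.244 m.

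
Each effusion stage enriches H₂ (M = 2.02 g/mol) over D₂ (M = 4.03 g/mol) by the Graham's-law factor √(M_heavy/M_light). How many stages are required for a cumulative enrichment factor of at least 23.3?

10

Single-stage factor α = √(4.03/2.02), so ln α = ½ ln(1.99505) = 0.3453.
Need α^N ≥ 23.3 ⇒ N ≥ ln(23.3) / ln α = 3.148 / 0.3453 = 9.12.
Rounding up, N = 10 stages.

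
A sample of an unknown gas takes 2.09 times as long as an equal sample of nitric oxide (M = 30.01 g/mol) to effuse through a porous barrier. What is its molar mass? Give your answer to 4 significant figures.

Using Graham's law: t_X/t_NO = √(M_X/M_NO).
2.09 = √(M_X/30.01)
M_X = 30.01 × 2.09² = 30.01 × 4.368 = 131.1 g/mol

131.1 g/mol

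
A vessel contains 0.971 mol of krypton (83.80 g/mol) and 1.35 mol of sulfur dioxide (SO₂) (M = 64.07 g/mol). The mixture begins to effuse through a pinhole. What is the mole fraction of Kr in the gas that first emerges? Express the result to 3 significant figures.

0.386

Rate_i ∝ x_i/√M_i (Graham's law weighted by mole fraction), so the effusate composition follows n_i/√M_i.
x_Kr(eff) = (n_Kr/√M_Kr) / (n_Kr/√M_Kr + n_SO₂/√M_SO₂)
= (0.971/√83.80) / (0.971/√83.80 + 1.35/√64.07) = 0.1061/(0.1061 + 0.1687) = 0.386.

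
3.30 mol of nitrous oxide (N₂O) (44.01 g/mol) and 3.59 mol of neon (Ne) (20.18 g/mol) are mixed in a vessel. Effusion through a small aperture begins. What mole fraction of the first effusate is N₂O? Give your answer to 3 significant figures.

Each component's effusion rate ∝ (its partial pressure)·(1/√M) ∝ n_i/√M_i.
Mole fraction of N₂O in the effusate = (n_N₂O/√M_N₂O) / (n_N₂O/√M_N₂O + n_Ne/√M_Ne)
= (3.30/√44.01) / (3.30/√44.01 + 3.59/√20.18) = 0.4974/(0.4974 + 0.7992) = 0.384.

0.384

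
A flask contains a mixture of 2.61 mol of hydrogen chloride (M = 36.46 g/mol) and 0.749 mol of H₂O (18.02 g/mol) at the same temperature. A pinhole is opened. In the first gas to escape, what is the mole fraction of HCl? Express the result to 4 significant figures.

Rate_i ∝ x_i/√M_i (Graham's law weighted by mole fraction), so the effusate composition follows n_i/√M_i.
So x_HCl in the escaping gas = (n_HCl/√M_HCl) / Σ(n_i/√M_i)
= (2.61/√36.46) / (2.61/√36.46 + 0.749/√18.02) = 0.4322/(0.4322 + 0.1764) = 0.7101.

0.7101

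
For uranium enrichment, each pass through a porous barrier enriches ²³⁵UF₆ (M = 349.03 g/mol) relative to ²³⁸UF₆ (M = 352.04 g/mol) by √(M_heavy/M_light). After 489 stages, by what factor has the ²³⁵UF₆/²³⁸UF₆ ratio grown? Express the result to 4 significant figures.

8.162

Each stage multiplies the ratio by α = √(352.04/349.03), so after 489 stages the overall factor is α^489 = (352.04/349.03)^(489/2).
= 1.00862^(489/2) = 8.162.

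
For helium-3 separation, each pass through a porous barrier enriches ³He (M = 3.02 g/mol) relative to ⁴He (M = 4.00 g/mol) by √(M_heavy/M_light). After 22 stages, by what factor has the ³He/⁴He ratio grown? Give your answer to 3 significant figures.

22.0

Overall factor = α^22 with α = √(4.00/3.02), i.e. (4.00/3.02)^(22/2).
= 1.32450^11 = 22.0.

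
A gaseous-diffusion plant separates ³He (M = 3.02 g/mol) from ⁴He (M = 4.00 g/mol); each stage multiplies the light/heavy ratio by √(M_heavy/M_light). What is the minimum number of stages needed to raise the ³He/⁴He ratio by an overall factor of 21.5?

Per stage α = (4.00/3.02)^(1/2) = 1.32450^0.5, giving ln α = 0.1405.
Need α^N ≥ 21.5 ⇒ N ≥ ln(21.5) / ln α = 3.068 / 0.1405 = 21.83.
So at least 22 stages are needed.

22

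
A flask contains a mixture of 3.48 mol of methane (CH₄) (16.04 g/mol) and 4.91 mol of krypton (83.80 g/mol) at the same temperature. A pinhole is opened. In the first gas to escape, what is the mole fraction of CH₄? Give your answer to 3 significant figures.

The effusion rate of species i is ∝ p_i/√M_i ∝ n_i/√M_i.
So x_CH₄ in the escaping gas = (n_CH₄/√M_CH₄) / Σ(n_i/√M_i)
= (3.48/√16.04) / (3.48/√16.04 + 4.91/√83.80) = 0.8689/(0.8689 + 0.5364) = 0.618.

0.618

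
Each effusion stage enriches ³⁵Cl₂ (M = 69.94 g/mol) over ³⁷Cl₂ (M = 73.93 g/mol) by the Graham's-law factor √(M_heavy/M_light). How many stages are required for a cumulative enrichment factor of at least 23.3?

Per stage α = (73.93/69.94)^(1/2) = 1.05705^0.5, giving ln α = 0.02774.
Need α^N ≥ 23.3 ⇒ N ≥ ln(23.3) / ln α = 3.148 / 0.02774 = 113.50.
Minimum whole number of stages: N = 114.

114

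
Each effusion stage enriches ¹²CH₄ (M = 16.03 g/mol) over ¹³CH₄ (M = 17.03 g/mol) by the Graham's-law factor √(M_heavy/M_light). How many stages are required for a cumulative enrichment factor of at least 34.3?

117

Single-stage factor α = √(17.03/16.03), so ln α = ½ ln(1.06238) = 0.03026.
Need α^N ≥ 34.3 ⇒ N ≥ ln(34.3) / ln α = 3.535 / 0.03026 = 116.84.
Rounding up, N = 117 stages.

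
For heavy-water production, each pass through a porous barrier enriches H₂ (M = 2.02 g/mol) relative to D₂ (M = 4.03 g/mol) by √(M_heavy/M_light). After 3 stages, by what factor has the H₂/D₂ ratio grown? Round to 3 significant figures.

Each stage multiplies the ratio by α = √(4.03/2.02), so after 3 stages the overall factor is α^3 = (4.03/2.02)^(3/2).
= 1.99505^(3/2) = 2.82.

2.82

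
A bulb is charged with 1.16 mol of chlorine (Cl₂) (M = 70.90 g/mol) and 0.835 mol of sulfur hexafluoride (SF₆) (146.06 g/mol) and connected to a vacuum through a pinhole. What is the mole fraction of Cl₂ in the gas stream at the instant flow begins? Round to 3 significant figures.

0.666

The effusion rate of species i is ∝ p_i/√M_i ∝ n_i/√M_i.
Mole fraction of Cl₂ in the effusate = (n_Cl₂/√M_Cl₂) / (n_Cl₂/√M_Cl₂ + n_SF₆/√M_SF₆)
= (1.16/√70.90) / (1.16/√70.90 + 0.835/√146.06) = 0.1378/(0.1378 + 0.06909) = 0.666.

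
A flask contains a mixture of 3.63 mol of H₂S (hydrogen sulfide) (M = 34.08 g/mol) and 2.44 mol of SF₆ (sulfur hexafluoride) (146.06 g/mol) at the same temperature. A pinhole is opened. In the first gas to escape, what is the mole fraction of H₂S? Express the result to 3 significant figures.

0.755

The effusion rate of species i is ∝ p_i/√M_i ∝ n_i/√M_i.
x_H₂S(eff) = (n_H₂S/√M_H₂S) / (n_H₂S/√M_H₂S + n_SF₆/√M_SF₆)
= (3.63/√34.08) / (3.63/√34.08 + 2.44/√146.06) = 0.6218/(0.6218 + 0.2019) = 0.755.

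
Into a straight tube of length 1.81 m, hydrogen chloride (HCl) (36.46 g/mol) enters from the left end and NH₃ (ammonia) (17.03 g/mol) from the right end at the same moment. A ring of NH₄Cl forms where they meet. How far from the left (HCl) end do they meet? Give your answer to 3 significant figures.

The fronts meet when d_HCl + d_NH₃ = L with d_HCl/d_NH₃ = √(M_NH₃/M_HCl) (Graham's law). Here √(M_NH₃/M_HCl) = √(17.03/36.46) = 0.6834.
With d_HCl + d_NH₃ = 1.81 m, d_NH₃ = 1.81/(1 + 0.6834) = 1.075 m.
d_HCl = 1.81 − 1.075 = 0.735 m.

0.735 m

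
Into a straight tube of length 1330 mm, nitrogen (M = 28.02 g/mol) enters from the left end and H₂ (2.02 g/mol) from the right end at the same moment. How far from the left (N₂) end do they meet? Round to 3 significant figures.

282 mm

Graham's law gives d_N₂/d_H₂ = rate_N₂/rate_H₂ = √(M_H₂/M_N₂) = √(2.02/28.02) = 0.2685.
With d_N₂ + d_H₂ = 1330 mm, d_H₂ = 1330/(1 + 0.2685) = 1048 mm.
d_N₂ = 1330 − 1048 = 282 mm.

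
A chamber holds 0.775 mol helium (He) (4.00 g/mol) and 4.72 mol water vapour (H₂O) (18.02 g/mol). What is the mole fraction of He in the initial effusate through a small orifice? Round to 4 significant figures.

Each component's effusion rate ∝ (its partial pressure)·(1/√M) ∝ n_i/√M_i.
So x_He in the escaping gas = (n_He/√M_He) / Σ(n_i/√M_i)
= (0.775/√4.00) / (0.775/√4.00 + 4.72/√18.02) = 0.3875/(0.3875 + 1.112) = 0.2584.

0.2584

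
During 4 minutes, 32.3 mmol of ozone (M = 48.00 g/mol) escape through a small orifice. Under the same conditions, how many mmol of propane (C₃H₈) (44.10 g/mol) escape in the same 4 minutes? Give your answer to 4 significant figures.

33.70 mmol

Graham's law gives rate_C₃H₈/rate_O₃ = √(M_O₃/M_C₃H₈) = √(48.00/44.10) = √1.088 = 1.043.
So the amount for C₃H₈ is 32.3 × 1.043 = 33.70 mmol.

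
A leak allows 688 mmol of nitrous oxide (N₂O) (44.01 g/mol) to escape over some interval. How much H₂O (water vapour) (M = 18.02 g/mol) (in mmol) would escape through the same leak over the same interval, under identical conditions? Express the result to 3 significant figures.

Since effusion rate ∝ 1/√M, rate_H₂O/rate_N₂O = √(M_N₂O/M_H₂O) = √(44.01/18.02) = √2.442 = 1.563.
So the amount for H₂O is 688 × 1.563 = 1080 mmol.

1080 mmol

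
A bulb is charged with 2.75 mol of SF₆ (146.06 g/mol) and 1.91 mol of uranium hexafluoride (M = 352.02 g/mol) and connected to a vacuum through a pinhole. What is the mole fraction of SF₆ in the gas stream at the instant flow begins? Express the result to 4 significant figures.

0.6909

Effusion rate of each component ∝ n_i/√M_i (partial pressure × 1/√M).
So x_SF₆ in the escaping gas = (n_SF₆/√M_SF₆) / Σ(n_i/√M_i)
= (2.75/√146.06) / (2.75/√146.06 + 1.91/√352.02) = 0.2275/(0.2275 + 0.1018) = 0.6909.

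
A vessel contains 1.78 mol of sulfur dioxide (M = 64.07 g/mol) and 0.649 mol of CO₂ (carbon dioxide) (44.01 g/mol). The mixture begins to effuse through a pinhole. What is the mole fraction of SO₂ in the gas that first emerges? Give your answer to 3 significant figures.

The effusion rate of species i is ∝ p_i/√M_i ∝ n_i/√M_i.
x_SO₂(eff) = (n_SO₂/√M_SO₂) / (n_SO₂/√M_SO₂ + n_CO₂/√M_CO₂)
= (1.78/√64.07) / (1.78/√64.07 + 0.649/√44.01) = 0.2224/(0.2224 + 0.09783) = 0.694.

0.694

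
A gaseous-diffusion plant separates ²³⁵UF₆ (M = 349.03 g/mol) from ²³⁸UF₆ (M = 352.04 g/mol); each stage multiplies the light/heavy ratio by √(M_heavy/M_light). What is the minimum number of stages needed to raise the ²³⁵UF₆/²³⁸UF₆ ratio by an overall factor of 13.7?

610

Per stage α = (352.04/349.03)^(1/2) = 1.00862^0.5, giving ln α = 0.004293.
Need α^N ≥ 13.7 ⇒ N ≥ ln(13.7) / ln α = 2.617 / 0.004293 = 609.62.
Rounding up, N = 610 stages.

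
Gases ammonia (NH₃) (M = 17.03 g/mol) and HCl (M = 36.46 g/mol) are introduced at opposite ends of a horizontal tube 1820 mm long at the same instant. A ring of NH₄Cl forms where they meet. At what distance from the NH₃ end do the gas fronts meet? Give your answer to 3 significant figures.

1080 mm

Graham's law gives d_NH₃/d_HCl = rate_NH₃/rate_HCl = √(M_HCl/M_NH₃) = √(36.46/17.03) = 1.463.
With d_NH₃ + d_HCl = 1820 mm, d_HCl = 1820/(1 + 1.463) = 738.9 mm.
d_NH₃ = 1820 − 738.9 = 1080 mm.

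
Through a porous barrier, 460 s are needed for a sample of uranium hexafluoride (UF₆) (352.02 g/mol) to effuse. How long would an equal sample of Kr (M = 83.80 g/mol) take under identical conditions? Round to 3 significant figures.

Graham's law gives t_Kr/t_UF₆ = √(M_Kr/M_UF₆) = √(83.80/352.02) = √0.2381 = 0.4879.
So the time for Kr is 460 × 0.4879 = 224 s.

224 s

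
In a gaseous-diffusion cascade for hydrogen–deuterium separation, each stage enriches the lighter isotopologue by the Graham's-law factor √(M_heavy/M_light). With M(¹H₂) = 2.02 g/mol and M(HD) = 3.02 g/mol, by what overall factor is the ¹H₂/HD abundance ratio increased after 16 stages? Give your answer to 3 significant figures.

The single-stage factor is √(M_heavy/M_light), so 16 stages give [√(3.02/2.02)]^16 = (3.02/2.02)^(16/2).
= 1.49505^8 = 25.0.

25.0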